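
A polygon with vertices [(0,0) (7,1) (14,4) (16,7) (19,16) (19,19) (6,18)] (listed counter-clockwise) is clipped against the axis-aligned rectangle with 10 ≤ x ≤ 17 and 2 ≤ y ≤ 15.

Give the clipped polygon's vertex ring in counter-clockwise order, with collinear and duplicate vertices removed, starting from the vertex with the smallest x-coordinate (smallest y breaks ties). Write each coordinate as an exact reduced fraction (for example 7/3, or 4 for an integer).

Clipped polygon: [(10,16/7) (14,4) (16,7) (17,10) (17,15) (10,15)]

1. After x ≥ 10: [(10,16/7) (14,4) (16,7) (19,16) (19,19) (10,238/13)]
2. After x ≤ 17: [(10,16/7) (14,4) (16,7) (17,10) (17,245/13) (10,238/13)]
3. After y ≥ 2: [(10,16/7) (14,4) (16,7) (17,10) (17,245/13) (10,238/13)]
4. After y ≤ 15: [(10,15) (10,16/7) (14,4) (16,7) (17,10) (17,15)]
5. Canonical ring: [(10,16/7) (14,4) (16,7) (17,10) (17,15) (10,15)]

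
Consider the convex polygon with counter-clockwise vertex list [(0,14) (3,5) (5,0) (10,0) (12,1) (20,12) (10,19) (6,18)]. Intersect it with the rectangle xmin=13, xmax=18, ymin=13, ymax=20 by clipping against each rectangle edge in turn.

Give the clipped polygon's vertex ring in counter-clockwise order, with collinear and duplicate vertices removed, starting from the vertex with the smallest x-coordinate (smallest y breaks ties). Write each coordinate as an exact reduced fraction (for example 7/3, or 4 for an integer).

1. After x ≥ 13: [(13,19/8) (20,12) (13,169/10)]
2. After x ≤ 18: [(13,19/8) (18,37/4) (18,67/5) (13,169/10)]
3. After y ≥ 13: [(13,13) (18,13) (18,67/5) (13,169/10)]
4. After y ≤ 20: [(13,13) (18,13) (18,67/5) (13,169/10)]
5. Canonical ring: [(13,13) (18,13) (18,67/5) (13,169/10)]

Clipped polygon: [(13,13) (18,13) (18,67/5) (13,169/10)]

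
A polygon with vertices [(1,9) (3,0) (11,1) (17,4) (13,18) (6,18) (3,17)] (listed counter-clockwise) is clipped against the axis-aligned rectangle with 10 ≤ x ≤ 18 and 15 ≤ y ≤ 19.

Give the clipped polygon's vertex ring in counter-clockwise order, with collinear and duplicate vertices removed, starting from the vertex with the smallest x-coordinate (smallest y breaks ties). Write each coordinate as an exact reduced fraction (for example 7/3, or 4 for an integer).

1. After x ≥ 10: [(10,7/8) (11,1) (17,4) (13,18) (10,18)]
2. After x ≤ 18: [(10,7/8) (11,1) (17,4) (13,18) (10,18)]
3. After y ≥ 15: [(10,15) (97/7,15) (13,18) (10,18)]
4. After y ≤ 19: [(10,15) (97/7,15) (13,18) (10,18)]
5. Canonical ring: [(10,15) (97/7,15) (13,18) (10,18)]

Clipped polygon: [(10,15) (97/7,15) (13,18) (10,18)]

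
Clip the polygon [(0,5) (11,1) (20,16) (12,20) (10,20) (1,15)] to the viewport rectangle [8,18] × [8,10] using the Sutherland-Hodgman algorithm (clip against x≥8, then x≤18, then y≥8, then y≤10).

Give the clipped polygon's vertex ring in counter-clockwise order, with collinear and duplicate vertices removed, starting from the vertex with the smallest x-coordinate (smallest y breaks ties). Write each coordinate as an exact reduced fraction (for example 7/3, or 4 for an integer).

1. After x ≥ 8: [(8,23/11) (11,1) (20,16) (12,20) (10,20) (8,170/9)]
2. After x ≤ 18: [(8,23/11) (11,1) (18,38/3) (18,17) (12,20) (10,20) (8,170/9)]
3. After y ≥ 8: [(8,8) (76/5,8) (18,38/3) (18,17) (12,20) (10,20) (8,170/9)]
4. After y ≤ 10: [(8,10) (8,8) (76/5,8) (82/5,10)]
5. Canonical ring: [(8,8) (76/5,8) (82/5,10) (8,10)]

Clipped polygon: [(8,8) (76/5,8) (82/5,10) (8,10)]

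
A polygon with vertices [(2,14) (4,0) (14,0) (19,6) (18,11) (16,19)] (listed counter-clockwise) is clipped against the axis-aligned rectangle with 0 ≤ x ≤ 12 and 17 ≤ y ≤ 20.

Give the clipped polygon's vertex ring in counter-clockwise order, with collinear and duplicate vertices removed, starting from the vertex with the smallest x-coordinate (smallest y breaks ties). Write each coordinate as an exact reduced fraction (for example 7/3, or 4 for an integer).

Clipped polygon: [(52/5,17) (12,17) (12,123/7)]

1. After x ≥ 0: [(2,14) (4,0) (14,0) (19,6) (18,11) (16,19)]
2. After x ≤ 12: [(12,123/7) (2,14) (4,0) (12,0)]
3. After y ≥ 17: [(12,17) (12,123/7) (52/5,17)]
4. After y ≤ 20: [(12,17) (12,123/7) (52/5,17)]
5. Canonical ring: [(52/5,17) (12,17) (12,123/7)]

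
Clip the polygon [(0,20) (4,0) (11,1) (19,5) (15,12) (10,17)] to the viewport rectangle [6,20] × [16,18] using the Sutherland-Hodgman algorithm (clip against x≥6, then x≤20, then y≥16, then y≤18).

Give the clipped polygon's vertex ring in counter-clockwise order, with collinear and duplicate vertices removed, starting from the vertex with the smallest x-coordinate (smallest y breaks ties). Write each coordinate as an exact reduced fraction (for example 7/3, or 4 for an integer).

1. After x ≥ 6: [(6,91/5) (6,2/7) (11,1) (19,5) (15,12) (10,17)]
2. After x ≤ 20: [(6,91/5) (6,2/7) (11,1) (19,5) (15,12) (10,17)]
3. After y ≥ 16: [(6,91/5) (6,16) (11,16) (10,17)]
4. After y ≤ 18: [(20/3,18) (6,18) (6,16) (11,16) (10,17)]
5. Canonical ring: [(6,16) (11,16) (10,17) (20/3,18) (6,18)]

Clipped polygon: [(6,16) (11,16) (10,17) (20/3,18) (6,18)]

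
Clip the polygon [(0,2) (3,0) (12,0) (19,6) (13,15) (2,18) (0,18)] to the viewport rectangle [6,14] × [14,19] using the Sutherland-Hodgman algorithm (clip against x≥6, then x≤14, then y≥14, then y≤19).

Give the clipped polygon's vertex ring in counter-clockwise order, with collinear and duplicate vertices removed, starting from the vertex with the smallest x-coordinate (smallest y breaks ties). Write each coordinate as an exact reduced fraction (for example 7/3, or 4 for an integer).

1. After x ≥ 6: [(6,0) (12,0) (19,6) (13,15) (6,186/11)]
2. After x ≤ 14: [(6,0) (12,0) (14,12/7) (14,27/2) (13,15) (6,186/11)]
3. After y ≥ 14: [(6,14) (41/3,14) (13,15) (6,186/11)]
4. After y ≤ 19: [(6,14) (41/3,14) (13,15) (6,186/11)]
5. Canonical ring: [(6,14) (41/3,14) (13,15) (6,186/11)]

Clipped polygon: [(6,14) (41/3,14) (13,15) (6,186/11)]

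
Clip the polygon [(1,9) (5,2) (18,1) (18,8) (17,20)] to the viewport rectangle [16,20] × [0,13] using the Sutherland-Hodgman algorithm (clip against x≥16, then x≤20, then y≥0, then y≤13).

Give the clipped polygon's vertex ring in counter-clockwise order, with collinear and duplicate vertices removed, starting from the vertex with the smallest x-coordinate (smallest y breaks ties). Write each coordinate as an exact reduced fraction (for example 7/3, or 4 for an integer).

1. After x ≥ 16: [(16,309/16) (16,15/13) (18,1) (18,8) (17,20)]
2. After x ≤ 20: [(16,309/16) (16,15/13) (18,1) (18,8) (17,20)]
3. After y ≥ 0: [(16,309/16) (16,15/13) (18,1) (18,8) (17,20)]
4. After y ≤ 13: [(16,13) (16,15/13) (18,1) (18,8) (211/12,13)]
5. Canonical ring: [(16,15/13) (18,1) (18,8) (211/12,13) (16,13)]

Clipped polygon: [(16,15/13) (18,1) (18,8) (211/12,13) (16,13)]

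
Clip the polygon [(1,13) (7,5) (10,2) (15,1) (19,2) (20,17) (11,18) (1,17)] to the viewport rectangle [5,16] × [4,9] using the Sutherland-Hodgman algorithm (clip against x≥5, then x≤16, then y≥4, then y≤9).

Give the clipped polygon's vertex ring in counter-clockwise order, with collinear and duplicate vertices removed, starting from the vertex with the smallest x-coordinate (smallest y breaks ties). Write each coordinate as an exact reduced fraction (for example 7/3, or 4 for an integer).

Clipped polygon: [(5,23/3) (7,5) (8,4) (16,4) (16,9) (5,9)]

1. After x ≥ 5: [(5,23/3) (7,5) (10,2) (15,1) (19,2) (20,17) (11,18) (5,87/5)]
2. After x ≤ 16: [(5,23/3) (7,5) (10,2) (15,1) (16,5/4) (16,157/9) (11,18) (5,87/5)]
3. After y ≥ 4: [(5,23/3) (7,5) (8,4) (16,4) (16,157/9) (11,18) (5,87/5)]
4. After y ≤ 9: [(5,9) (5,23/3) (7,5) (8,4) (16,4) (16,9)]
5. Canonical ring: [(5,23/3) (7,5) (8,4) (16,4) (16,9) (5,9)]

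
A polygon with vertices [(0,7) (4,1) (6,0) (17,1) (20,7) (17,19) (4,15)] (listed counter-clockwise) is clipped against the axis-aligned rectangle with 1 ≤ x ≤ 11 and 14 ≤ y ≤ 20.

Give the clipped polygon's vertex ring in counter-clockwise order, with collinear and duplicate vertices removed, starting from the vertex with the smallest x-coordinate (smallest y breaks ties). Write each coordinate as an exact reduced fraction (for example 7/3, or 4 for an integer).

1. After x ≥ 1: [(1,9) (1,11/2) (4,1) (6,0) (17,1) (20,7) (17,19) (4,15)]
2. After x ≤ 11: [(1,9) (1,11/2) (4,1) (6,0) (11,5/11) (11,223/13) (4,15)]
3. After y ≥ 14: [(7/2,14) (11,14) (11,223/13) (4,15)]
4. After y ≤ 20: [(7/2,14) (11,14) (11,223/13) (4,15)]
5. Canonical ring: [(7/2,14) (11,14) (11,223/13) (4,15)]

Clipped polygon: [(7/2,14) (11,14) (11,223/13) (4,15)]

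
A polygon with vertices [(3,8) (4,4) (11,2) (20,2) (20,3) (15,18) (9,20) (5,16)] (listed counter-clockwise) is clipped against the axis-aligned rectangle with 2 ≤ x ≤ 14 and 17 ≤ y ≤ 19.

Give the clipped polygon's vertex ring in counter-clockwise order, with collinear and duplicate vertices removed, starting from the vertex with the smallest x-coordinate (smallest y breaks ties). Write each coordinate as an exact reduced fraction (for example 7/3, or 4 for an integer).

1. After x ≥ 2: [(3,8) (4,4) (11,2) (20,2) (20,3) (15,18) (9,20) (5,16)]
2. After x ≤ 14: [(3,8) (4,4) (11,2) (14,2) (14,55/3) (9,20) (5,16)]
3. After y ≥ 17: [(14,17) (14,55/3) (9,20) (6,17)]
4. After y ≤ 19: [(14,17) (14,55/3) (12,19) (8,19) (6,17)]
5. Canonical ring: [(6,17) (14,17) (14,55/3) (12,19) (8,19)]

Clipped polygon: [(6,17) (14,17) (14,55/3) (12,19) (8,19)]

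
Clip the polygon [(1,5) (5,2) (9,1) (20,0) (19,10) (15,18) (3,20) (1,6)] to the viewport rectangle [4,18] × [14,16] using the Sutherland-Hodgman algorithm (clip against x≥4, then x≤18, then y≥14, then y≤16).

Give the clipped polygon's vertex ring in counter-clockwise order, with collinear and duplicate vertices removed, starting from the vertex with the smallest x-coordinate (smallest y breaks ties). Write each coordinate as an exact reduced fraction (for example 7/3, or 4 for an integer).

Clipped polygon: [(4,14) (17,14) (16,16) (4,16)]

1. After x ≥ 4: [(4,11/4) (5,2) (9,1) (20,0) (19,10) (15,18) (4,119/6)]
2. After x ≤ 18: [(4,11/4) (5,2) (9,1) (18,2/11) (18,12) (15,18) (4,119/6)]
3. After y ≥ 14: [(4,14) (17,14) (15,18) (4,119/6)]
4. After y ≤ 16: [(4,16) (4,14) (17,14) (16,16)]
5. Canonical ring: [(4,14) (17,14) (16,16) (4,16)]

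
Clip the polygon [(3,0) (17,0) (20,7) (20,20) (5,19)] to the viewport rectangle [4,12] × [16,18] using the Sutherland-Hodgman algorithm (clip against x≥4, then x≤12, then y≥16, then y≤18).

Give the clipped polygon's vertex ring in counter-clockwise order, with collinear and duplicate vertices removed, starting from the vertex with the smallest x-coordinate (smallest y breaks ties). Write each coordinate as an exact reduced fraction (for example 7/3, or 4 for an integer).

1. After x ≥ 4: [(4,19/2) (4,0) (17,0) (20,7) (20,20) (5,19)]
2. After x ≤ 12: [(4,19/2) (4,0) (12,0) (12,292/15) (5,19)]
3. After y ≥ 16: [(89/19,16) (12,16) (12,292/15) (5,19)]
4. After y ≤ 18: [(93/19,18) (89/19,16) (12,16) (12,18)]
5. Canonical ring: [(89/19,16) (12,16) (12,18) (93/19,18)]

Clipped polygon: [(89/19,16) (12,16) (12,18) (93/19,18)]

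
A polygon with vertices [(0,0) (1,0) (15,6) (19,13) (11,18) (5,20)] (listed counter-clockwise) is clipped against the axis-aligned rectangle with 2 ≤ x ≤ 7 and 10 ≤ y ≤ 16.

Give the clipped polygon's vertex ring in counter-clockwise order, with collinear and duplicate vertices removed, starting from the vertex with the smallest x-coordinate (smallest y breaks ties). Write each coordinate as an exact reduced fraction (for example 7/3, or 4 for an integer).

1. After x ≥ 2: [(2,8) (2,3/7) (15,6) (19,13) (11,18) (5,20)]
2. After x ≤ 7: [(2,8) (2,3/7) (7,18/7) (7,58/3) (5,20)]
3. After y ≥ 10: [(5/2,10) (7,10) (7,58/3) (5,20)]
4. After y ≤ 16: [(4,16) (5/2,10) (7,10) (7,16)]
5. Canonical ring: [(5/2,10) (7,10) (7,16) (4,16)]

Clipped polygon: [(5/2,10) (7,10) (7,16) (4,16)]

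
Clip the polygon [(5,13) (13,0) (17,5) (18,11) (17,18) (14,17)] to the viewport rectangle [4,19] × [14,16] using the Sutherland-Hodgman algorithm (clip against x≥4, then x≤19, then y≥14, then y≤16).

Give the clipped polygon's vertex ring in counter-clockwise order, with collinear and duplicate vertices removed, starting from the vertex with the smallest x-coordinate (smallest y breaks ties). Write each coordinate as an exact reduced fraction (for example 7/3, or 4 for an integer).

1. After x ≥ 4: [(5,13) (13,0) (17,5) (18,11) (17,18) (14,17)]
2. After x ≤ 19: [(5,13) (13,0) (17,5) (18,11) (17,18) (14,17)]
3. After y ≥ 14: [(29/4,14) (123/7,14) (17,18) (14,17)]
4. After y ≤ 16: [(47/4,16) (29/4,14) (123/7,14) (121/7,16)]
5. Canonical ring: [(29/4,14) (123/7,14) (121/7,16) (47/4,16)]

Clipped polygon: [(29/4,14) (123/7,14) (121/7,16) (47/4,16)]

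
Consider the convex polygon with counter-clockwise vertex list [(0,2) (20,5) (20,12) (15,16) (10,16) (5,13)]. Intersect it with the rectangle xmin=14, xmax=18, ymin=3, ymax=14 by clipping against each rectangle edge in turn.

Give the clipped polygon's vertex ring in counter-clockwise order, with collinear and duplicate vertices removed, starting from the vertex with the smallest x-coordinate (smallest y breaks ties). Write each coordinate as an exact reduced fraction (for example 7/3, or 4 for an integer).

1. After x ≥ 14: [(14,41/10) (20,5) (20,12) (15,16) (14,16)]
2. After x ≤ 18: [(14,41/10) (18,47/10) (18,68/5) (15,16) (14,16)]
3. After y ≥ 3: [(14,41/10) (18,47/10) (18,68/5) (15,16) (14,16)]
4. After y ≤ 14: [(14,14) (14,41/10) (18,47/10) (18,68/5) (35/2,14)]
5. Canonical ring: [(14,41/10) (18,47/10) (18,68/5) (35/2,14) (14,14)]

Clipped polygon: [(14,41/10) (18,47/10) (18,68/5) (35/2,14) (14,14)]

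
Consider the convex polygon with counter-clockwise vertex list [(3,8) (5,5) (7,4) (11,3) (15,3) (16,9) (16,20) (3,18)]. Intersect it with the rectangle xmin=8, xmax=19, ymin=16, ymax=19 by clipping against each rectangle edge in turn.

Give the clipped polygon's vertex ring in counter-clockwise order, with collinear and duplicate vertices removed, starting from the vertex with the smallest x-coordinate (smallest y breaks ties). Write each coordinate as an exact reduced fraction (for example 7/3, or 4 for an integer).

Clipped polygon: [(8,16) (16,16) (16,19) (19/2,19) (8,244/13)]

1. After x ≥ 8: [(8,15/4) (11,3) (15,3) (16,9) (16,20) (8,244/13)]
2. After x ≤ 19: [(8,15/4) (11,3) (15,3) (16,9) (16,20) (8,244/13)]
3. After y ≥ 16: [(8,16) (16,16) (16,20) (8,244/13)]
4. After y ≤ 19: [(8,16) (16,16) (16,19) (19/2,19) (8,244/13)]
5. Canonical ring: [(8,16) (16,16) (16,19) (19/2,19) (8,244/13)]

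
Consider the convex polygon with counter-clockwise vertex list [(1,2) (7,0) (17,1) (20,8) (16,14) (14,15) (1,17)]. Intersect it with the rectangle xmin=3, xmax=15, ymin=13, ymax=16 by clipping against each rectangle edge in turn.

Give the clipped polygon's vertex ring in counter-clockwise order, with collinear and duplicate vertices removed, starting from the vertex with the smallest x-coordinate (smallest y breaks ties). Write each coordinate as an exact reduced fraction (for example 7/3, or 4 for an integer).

1. After x ≥ 3: [(3,4/3) (7,0) (17,1) (20,8) (16,14) (14,15) (3,217/13)]
2. After x ≤ 15: [(3,4/3) (7,0) (15,4/5) (15,29/2) (14,15) (3,217/13)]
3. After y ≥ 13: [(3,13) (15,13) (15,29/2) (14,15) (3,217/13)]
4. After y ≤ 16: [(3,16) (3,13) (15,13) (15,29/2) (14,15) (15/2,16)]
5. Canonical ring: [(3,13) (15,13) (15,29/2) (14,15) (15/2,16) (3,16)]

Clipped polygon: [(3,13) (15,13) (15,29/2) (14,15) (15/2,16) (3,16)]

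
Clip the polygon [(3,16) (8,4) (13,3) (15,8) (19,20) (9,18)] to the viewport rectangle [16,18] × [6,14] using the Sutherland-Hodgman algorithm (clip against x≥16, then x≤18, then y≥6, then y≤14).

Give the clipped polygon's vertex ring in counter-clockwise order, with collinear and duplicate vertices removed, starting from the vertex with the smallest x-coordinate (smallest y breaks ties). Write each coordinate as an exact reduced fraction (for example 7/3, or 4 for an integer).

Clipped polygon: [(16,11) (17,14) (16,14)]

1. After x ≥ 16: [(16,11) (19,20) (16,97/5)]
2. After x ≤ 18: [(16,11) (18,17) (18,99/5) (16,97/5)]
3. After y ≥ 6: [(16,11) (18,17) (18,99/5) (16,97/5)]
4. After y ≤ 14: [(16,14) (16,11) (17,14)]
5. Canonical ring: [(16,11) (17,14) (16,14)]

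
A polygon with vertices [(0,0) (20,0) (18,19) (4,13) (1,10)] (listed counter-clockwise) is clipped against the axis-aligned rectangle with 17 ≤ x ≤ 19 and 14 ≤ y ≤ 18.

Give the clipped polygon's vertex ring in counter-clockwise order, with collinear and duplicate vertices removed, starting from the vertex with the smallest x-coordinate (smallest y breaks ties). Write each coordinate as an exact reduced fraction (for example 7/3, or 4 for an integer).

1. After x ≥ 17: [(17,0) (20,0) (18,19) (17,130/7)]
2. After x ≤ 19: [(17,0) (19,0) (19,19/2) (18,19) (17,130/7)]
3. After y ≥ 14: [(17,14) (352/19,14) (18,19) (17,130/7)]
4. After y ≤ 18: [(17,18) (17,14) (352/19,14) (344/19,18)]
5. Canonical ring: [(17,14) (352/19,14) (344/19,18) (17,18)]

Clipped polygon: [(17,14) (352/19,14) (344/19,18) (17,18)]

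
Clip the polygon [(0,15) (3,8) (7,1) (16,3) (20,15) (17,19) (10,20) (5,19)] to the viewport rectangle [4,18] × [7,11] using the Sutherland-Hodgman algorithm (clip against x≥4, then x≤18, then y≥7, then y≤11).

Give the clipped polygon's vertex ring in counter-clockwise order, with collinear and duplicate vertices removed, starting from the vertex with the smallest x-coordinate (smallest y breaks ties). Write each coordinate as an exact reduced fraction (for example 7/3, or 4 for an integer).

Clipped polygon: [(4,7) (52/3,7) (18,9) (18,11) (4,11)]

1. After x ≥ 4: [(4,91/5) (4,25/4) (7,1) (16,3) (20,15) (17,19) (10,20) (5,19)]
2. After x ≤ 18: [(4,91/5) (4,25/4) (7,1) (16,3) (18,9) (18,53/3) (17,19) (10,20) (5,19)]
3. After y ≥ 7: [(4,91/5) (4,7) (52/3,7) (18,9) (18,53/3) (17,19) (10,20) (5,19)]
4. After y ≤ 11: [(4,11) (4,7) (52/3,7) (18,9) (18,11)]
5. Canonical ring: [(4,7) (52/3,7) (18,9) (18,11) (4,11)]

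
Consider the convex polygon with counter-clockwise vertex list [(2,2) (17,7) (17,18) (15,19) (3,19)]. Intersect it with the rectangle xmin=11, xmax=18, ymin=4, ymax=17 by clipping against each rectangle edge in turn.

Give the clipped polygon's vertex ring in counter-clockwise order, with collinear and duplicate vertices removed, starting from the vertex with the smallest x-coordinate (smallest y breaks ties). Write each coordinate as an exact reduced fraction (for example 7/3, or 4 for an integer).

1. After x ≥ 11: [(11,5) (17,7) (17,18) (15,19) (11,19)]
2. After x ≤ 18: [(11,5) (17,7) (17,18) (15,19) (11,19)]
3. After y ≥ 4: [(11,5) (17,7) (17,18) (15,19) (11,19)]
4. After y ≤ 17: [(11,17) (11,5) (17,7) (17,17)]
5. Canonical ring: [(11,5) (17,7) (17,17) (11,17)]

Clipped polygon: [(11,5) (17,7) (17,17) (11,17)]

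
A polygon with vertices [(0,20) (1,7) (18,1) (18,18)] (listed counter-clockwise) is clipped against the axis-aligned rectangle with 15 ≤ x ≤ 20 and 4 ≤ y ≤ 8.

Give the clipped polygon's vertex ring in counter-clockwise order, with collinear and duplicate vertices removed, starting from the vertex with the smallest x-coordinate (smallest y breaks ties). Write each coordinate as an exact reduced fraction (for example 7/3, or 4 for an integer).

Clipped polygon: [(15,4) (18,4) (18,8) (15,8)]

1. After x ≥ 15: [(15,55/3) (15,35/17) (18,1) (18,18)]
2. After x ≤ 20: [(15,55/3) (15,35/17) (18,1) (18,18)]
3. After y ≥ 4: [(15,55/3) (15,4) (18,4) (18,18)]
4. After y ≤ 8: [(15,8) (15,4) (18,4) (18,8)]
5. Canonical ring: [(15,4) (18,4) (18,8) (15,8)]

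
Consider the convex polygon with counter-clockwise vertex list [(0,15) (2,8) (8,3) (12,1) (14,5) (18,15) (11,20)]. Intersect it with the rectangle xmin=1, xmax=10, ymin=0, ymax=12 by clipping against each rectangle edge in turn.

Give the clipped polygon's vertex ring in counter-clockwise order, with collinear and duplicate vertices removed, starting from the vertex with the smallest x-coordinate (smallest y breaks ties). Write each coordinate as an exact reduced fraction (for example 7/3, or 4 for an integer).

1. After x ≥ 1: [(1,170/11) (1,23/2) (2,8) (8,3) (12,1) (14,5) (18,15) (11,20)]
2. After x ≤ 10: [(10,215/11) (1,170/11) (1,23/2) (2,8) (8,3) (10,2)]
3. After y ≥ 0: [(10,215/11) (1,170/11) (1,23/2) (2,8) (8,3) (10,2)]
4. After y ≤ 12: [(10,12) (1,12) (1,23/2) (2,8) (8,3) (10,2)]
5. Canonical ring: [(1,23/2) (2,8) (8,3) (10,2) (10,12) (1,12)]

Clipped polygon: [(1,23/2) (2,8) (8,3) (10,2) (10,12) (1,12)]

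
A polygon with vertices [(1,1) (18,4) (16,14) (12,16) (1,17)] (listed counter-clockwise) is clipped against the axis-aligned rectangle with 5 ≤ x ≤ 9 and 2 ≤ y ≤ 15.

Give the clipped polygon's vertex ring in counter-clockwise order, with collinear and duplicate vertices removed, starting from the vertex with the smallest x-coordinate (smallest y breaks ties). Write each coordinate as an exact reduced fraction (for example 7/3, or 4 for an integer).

Clipped polygon: [(5,2) (20/3,2) (9,41/17) (9,15) (5,15)]

1. After x ≥ 5: [(5,29/17) (18,4) (16,14) (12,16) (5,183/11)]
2. After x ≤ 9: [(5,29/17) (9,41/17) (9,179/11) (5,183/11)]
3. After y ≥ 2: [(5,2) (20/3,2) (9,41/17) (9,179/11) (5,183/11)]
4. After y ≤ 15: [(5,15) (5,2) (20/3,2) (9,41/17) (9,15)]
5. Canonical ring: [(5,2) (20/3,2) (9,41/17) (9,15) (5,15)]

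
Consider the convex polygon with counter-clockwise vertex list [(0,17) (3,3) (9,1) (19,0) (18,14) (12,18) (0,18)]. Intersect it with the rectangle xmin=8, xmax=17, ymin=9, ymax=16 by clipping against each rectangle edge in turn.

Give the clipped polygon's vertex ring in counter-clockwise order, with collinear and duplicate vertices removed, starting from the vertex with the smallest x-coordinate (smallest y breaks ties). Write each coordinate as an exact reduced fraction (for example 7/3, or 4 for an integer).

1. After x ≥ 8: [(8,4/3) (9,1) (19,0) (18,14) (12,18) (8,18)]
2. After x ≤ 17: [(8,4/3) (9,1) (17,1/5) (17,44/3) (12,18) (8,18)]
3. After y ≥ 9: [(8,9) (17,9) (17,44/3) (12,18) (8,18)]
4. After y ≤ 16: [(8,16) (8,9) (17,9) (17,44/3) (15,16)]
5. Canonical ring: [(8,9) (17,9) (17,44/3) (15,16) (8,16)]

Clipped polygon: [(8,9) (17,9) (17,44/3) (15,16) (8,16)]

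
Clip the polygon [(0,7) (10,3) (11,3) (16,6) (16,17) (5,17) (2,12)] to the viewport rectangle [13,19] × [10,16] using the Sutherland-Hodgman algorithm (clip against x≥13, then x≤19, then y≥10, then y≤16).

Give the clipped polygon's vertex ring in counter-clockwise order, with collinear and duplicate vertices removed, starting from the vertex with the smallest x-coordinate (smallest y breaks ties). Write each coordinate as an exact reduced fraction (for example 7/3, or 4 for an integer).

1. After x ≥ 13: [(13,21/5) (16,6) (16,17) (13,17)]
2. After x ≤ 19: [(13,21/5) (16,6) (16,17) (13,17)]
3. After y ≥ 10: [(13,10) (16,10) (16,17) (13,17)]
4. After y ≤ 16: [(13,16) (13,10) (16,10) (16,16)]
5. Canonical ring: [(13,10) (16,10) (16,16) (13,16)]

Clipped polygon: [(13,10) (16,10) (16,16) (13,16)]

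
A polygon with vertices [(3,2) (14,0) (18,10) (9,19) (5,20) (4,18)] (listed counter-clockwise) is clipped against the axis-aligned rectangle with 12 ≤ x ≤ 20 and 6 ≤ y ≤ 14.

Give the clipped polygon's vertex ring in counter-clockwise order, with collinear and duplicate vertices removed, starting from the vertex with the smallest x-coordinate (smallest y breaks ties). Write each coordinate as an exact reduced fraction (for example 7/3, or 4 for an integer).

Clipped polygon: [(12,6) (82/5,6) (18,10) (14,14) (12,14)]

1. After x ≥ 12: [(12,4/11) (14,0) (18,10) (12,16)]
2. After x ≤ 20: [(12,4/11) (14,0) (18,10) (12,16)]
3. After y ≥ 6: [(12,6) (82/5,6) (18,10) (12,16)]
4. After y ≤ 14: [(12,14) (12,6) (82/5,6) (18,10) (14,14)]
5. Canonical ring: [(12,6) (82/5,6) (18,10) (14,14) (12,14)]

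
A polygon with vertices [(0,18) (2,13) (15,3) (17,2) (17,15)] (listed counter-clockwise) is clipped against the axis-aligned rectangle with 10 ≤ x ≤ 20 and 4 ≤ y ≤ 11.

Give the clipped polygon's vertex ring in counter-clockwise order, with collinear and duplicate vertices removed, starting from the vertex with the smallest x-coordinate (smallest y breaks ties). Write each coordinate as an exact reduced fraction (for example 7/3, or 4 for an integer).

1. After x ≥ 10: [(10,276/17) (10,89/13) (15,3) (17,2) (17,15)]
2. After x ≤ 20: [(10,276/17) (10,89/13) (15,3) (17,2) (17,15)]
3. After y ≥ 4: [(10,276/17) (10,89/13) (137/10,4) (17,4) (17,15)]
4. After y ≤ 11: [(10,11) (10,89/13) (137/10,4) (17,4) (17,11)]
5. Canonical ring: [(10,89/13) (137/10,4) (17,4) (17,11) (10,11)]

Clipped polygon: [(10,89/13) (137/10,4) (17,4) (17,11) (10,11)]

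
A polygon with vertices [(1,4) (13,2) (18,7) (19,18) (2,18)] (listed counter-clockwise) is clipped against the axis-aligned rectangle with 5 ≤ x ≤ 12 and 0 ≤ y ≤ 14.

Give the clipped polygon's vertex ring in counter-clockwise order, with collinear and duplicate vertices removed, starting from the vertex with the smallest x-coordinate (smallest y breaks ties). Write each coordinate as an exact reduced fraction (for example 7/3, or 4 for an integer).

1. After x ≥ 5: [(5,10/3) (13,2) (18,7) (19,18) (5,18)]
2. After x ≤ 12: [(5,10/3) (12,13/6) (12,18) (5,18)]
3. After y ≥ 0: [(5,10/3) (12,13/6) (12,18) (5,18)]
4. After y ≤ 14: [(5,14) (5,10/3) (12,13/6) (12,14)]
5. Canonical ring: [(5,10/3) (12,13/6) (12,14) (5,14)]

Clipped polygon: [(5,10/3) (12,13/6) (12,14) (5,14)]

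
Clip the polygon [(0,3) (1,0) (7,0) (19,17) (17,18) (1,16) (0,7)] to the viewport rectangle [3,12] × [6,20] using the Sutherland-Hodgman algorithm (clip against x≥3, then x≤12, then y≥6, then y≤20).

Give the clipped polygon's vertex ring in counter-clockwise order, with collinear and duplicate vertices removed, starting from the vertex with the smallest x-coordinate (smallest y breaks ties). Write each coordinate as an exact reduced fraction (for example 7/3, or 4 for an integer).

1. After x ≥ 3: [(3,0) (7,0) (19,17) (17,18) (3,65/4)]
2. After x ≤ 12: [(3,0) (7,0) (12,85/12) (12,139/8) (3,65/4)]
3. After y ≥ 6: [(3,6) (191/17,6) (12,85/12) (12,139/8) (3,65/4)]
4. After y ≤ 20: [(3,6) (191/17,6) (12,85/12) (12,139/8) (3,65/4)]
5. Canonical ring: [(3,6) (191/17,6) (12,85/12) (12,139/8) (3,65/4)]

Clipped polygon: [(3,6) (191/17,6) (12,85/12) (12,139/8) (3,65/4)]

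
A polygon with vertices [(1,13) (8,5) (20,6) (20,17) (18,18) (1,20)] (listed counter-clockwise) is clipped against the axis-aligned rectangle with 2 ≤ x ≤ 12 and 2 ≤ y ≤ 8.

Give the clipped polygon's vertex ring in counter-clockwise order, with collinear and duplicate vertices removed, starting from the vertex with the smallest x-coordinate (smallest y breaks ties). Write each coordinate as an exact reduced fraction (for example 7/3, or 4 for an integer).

1. After x ≥ 2: [(2,83/7) (8,5) (20,6) (20,17) (18,18) (2,338/17)]
2. After x ≤ 12: [(2,83/7) (8,5) (12,16/3) (12,318/17) (2,338/17)]
3. After y ≥ 2: [(2,83/7) (8,5) (12,16/3) (12,318/17) (2,338/17)]
4. After y ≤ 8: [(43/8,8) (8,5) (12,16/3) (12,8)]
5. Canonical ring: [(43/8,8) (8,5) (12,16/3) (12,8)]

Clipped polygon: [(43/8,8) (8,5) (12,16/3) (12,8)]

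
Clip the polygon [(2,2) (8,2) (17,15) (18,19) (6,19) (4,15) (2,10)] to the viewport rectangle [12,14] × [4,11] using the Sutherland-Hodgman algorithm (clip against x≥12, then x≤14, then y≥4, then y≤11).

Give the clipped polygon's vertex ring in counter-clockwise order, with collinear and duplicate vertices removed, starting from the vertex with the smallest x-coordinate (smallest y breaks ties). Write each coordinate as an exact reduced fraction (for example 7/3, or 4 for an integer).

1. After x ≥ 12: [(12,70/9) (17,15) (18,19) (12,19)]
2. After x ≤ 14: [(12,70/9) (14,32/3) (14,19) (12,19)]
3. After y ≥ 4: [(12,70/9) (14,32/3) (14,19) (12,19)]
4. After y ≤ 11: [(12,11) (12,70/9) (14,32/3) (14,11)]
5. Canonical ring: [(12,70/9) (14,32/3) (14,11) (12,11)]

Clipped polygon: [(12,70/9) (14,32/3) (14,11) (12,11)]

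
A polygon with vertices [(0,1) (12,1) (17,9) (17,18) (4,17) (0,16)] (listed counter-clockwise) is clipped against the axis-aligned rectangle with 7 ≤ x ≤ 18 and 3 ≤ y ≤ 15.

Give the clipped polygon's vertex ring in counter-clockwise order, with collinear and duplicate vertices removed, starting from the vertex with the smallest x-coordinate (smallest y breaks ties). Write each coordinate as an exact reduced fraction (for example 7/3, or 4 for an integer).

Clipped polygon: [(7,3) (53/4,3) (17,9) (17,15) (7,15)]

1. After x ≥ 7: [(7,1) (12,1) (17,9) (17,18) (7,224/13)]
2. After x ≤ 18: [(7,1) (12,1) (17,9) (17,18) (7,224/13)]
3. After y ≥ 3: [(7,3) (53/4,3) (17,9) (17,18) (7,224/13)]
4. After y ≤ 15: [(7,15) (7,3) (53/4,3) (17,9) (17,15)]
5. Canonical ring: [(7,3) (53/4,3) (17,9) (17,15) (7,15)]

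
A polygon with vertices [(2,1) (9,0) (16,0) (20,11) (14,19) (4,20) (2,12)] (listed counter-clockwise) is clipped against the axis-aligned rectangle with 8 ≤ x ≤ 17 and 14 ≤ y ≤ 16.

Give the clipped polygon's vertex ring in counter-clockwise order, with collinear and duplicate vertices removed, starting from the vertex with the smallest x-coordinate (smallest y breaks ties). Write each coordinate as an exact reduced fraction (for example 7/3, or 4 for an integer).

Clipped polygon: [(8,14) (17,14) (17,15) (65/4,16) (8,16)]

1. After x ≥ 8: [(8,1/7) (9,0) (16,0) (20,11) (14,19) (8,98/5)]
2. After x ≤ 17: [(8,1/7) (9,0) (16,0) (17,11/4) (17,15) (14,19) (8,98/5)]
3. After y ≥ 14: [(8,14) (17,14) (17,15) (14,19) (8,98/5)]
4. After y ≤ 16: [(8,16) (8,14) (17,14) (17,15) (65/4,16)]
5. Canonical ring: [(8,14) (17,14) (17,15) (65/4,16) (8,16)]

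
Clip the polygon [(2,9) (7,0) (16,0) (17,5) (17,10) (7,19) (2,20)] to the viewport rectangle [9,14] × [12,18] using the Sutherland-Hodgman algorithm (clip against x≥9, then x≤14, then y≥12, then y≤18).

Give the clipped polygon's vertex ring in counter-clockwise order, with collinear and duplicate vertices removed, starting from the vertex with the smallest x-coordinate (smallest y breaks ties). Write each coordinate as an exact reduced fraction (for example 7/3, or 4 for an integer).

1. After x ≥ 9: [(9,0) (16,0) (17,5) (17,10) (9,86/5)]
2. After x ≤ 14: [(9,0) (14,0) (14,127/10) (9,86/5)]
3. After y ≥ 12: [(9,12) (14,12) (14,127/10) (9,86/5)]
4. After y ≤ 18: [(9,12) (14,12) (14,127/10) (9,86/5)]
5. Canonical ring: [(9,12) (14,12) (14,127/10) (9,86/5)]

Clipped polygon: [(9,12) (14,12) (14,127/10) (9,86/5)]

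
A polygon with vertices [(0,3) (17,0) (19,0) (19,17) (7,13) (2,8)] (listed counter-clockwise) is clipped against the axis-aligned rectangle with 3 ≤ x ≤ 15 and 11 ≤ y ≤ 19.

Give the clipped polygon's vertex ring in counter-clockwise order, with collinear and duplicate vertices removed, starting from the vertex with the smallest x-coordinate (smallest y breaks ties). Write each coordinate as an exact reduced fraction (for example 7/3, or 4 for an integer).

1. After x ≥ 3: [(3,42/17) (17,0) (19,0) (19,17) (7,13) (3,9)]
2. After x ≤ 15: [(3,42/17) (15,6/17) (15,47/3) (7,13) (3,9)]
3. After y ≥ 11: [(15,11) (15,47/3) (7,13) (5,11)]
4. After y ≤ 19: [(15,11) (15,47/3) (7,13) (5,11)]
5. Canonical ring: [(5,11) (15,11) (15,47/3) (7,13)]

Clipped polygon: [(5,11) (15,11) (15,47/3) (7,13)]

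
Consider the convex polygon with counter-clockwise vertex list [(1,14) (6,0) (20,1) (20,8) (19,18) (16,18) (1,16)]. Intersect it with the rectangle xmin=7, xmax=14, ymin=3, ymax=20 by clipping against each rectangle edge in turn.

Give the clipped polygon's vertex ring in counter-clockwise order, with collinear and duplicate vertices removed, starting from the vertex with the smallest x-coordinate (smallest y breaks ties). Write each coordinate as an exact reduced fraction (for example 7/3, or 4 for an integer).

Clipped polygon: [(7,3) (14,3) (14,266/15) (7,84/5)]

1. After x ≥ 7: [(7,1/14) (20,1) (20,8) (19,18) (16,18) (7,84/5)]
2. After x ≤ 14: [(7,1/14) (14,4/7) (14,266/15) (7,84/5)]
3. After y ≥ 3: [(7,3) (14,3) (14,266/15) (7,84/5)]
4. After y ≤ 20: [(7,3) (14,3) (14,266/15) (7,84/5)]
5. Canonical ring: [(7,3) (14,3) (14,266/15) (7,84/5)]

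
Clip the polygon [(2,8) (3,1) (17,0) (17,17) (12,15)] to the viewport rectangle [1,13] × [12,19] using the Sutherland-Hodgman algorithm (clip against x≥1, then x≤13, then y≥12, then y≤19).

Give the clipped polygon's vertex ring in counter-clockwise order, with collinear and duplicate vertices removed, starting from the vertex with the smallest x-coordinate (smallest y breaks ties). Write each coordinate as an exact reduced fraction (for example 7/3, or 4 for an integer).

1. After x ≥ 1: [(2,8) (3,1) (17,0) (17,17) (12,15)]
2. After x ≤ 13: [(2,8) (3,1) (13,2/7) (13,77/5) (12,15)]
3. After y ≥ 12: [(54/7,12) (13,12) (13,77/5) (12,15)]
4. After y ≤ 19: [(54/7,12) (13,12) (13,77/5) (12,15)]
5. Canonical ring: [(54/7,12) (13,12) (13,77/5) (12,15)]

Clipped polygon: [(54/7,12) (13,12) (13,77/5) (12,15)]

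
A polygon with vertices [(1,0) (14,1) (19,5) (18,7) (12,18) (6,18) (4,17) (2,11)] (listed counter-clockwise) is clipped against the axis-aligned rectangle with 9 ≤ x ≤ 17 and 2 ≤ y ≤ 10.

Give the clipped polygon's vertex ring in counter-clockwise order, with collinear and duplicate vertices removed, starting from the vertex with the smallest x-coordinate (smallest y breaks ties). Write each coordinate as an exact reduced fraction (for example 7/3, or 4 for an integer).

1. After x ≥ 9: [(9,8/13) (14,1) (19,5) (18,7) (12,18) (9,18)]
2. After x ≤ 17: [(9,8/13) (14,1) (17,17/5) (17,53/6) (12,18) (9,18)]
3. After y ≥ 2: [(9,2) (61/4,2) (17,17/5) (17,53/6) (12,18) (9,18)]
4. After y ≤ 10: [(9,10) (9,2) (61/4,2) (17,17/5) (17,53/6) (180/11,10)]
5. Canonical ring: [(9,2) (61/4,2) (17,17/5) (17,53/6) (180/11,10) (9,10)]

Clipped polygon: [(9,2) (61/4,2) (17,17/5) (17,53/6) (180/11,10) (9,10)]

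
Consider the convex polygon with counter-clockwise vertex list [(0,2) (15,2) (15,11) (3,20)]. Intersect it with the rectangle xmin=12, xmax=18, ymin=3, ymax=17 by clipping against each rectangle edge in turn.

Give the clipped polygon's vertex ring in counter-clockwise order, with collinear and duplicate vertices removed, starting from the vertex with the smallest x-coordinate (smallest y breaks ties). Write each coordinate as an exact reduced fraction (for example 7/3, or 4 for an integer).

Clipped polygon: [(12,3) (15,3) (15,11) (12,53/4)]

1. After x ≥ 12: [(12,2) (15,2) (15,11) (12,53/4)]
2. After x ≤ 18: [(12,2) (15,2) (15,11) (12,53/4)]
3. After y ≥ 3: [(12,3) (15,3) (15,11) (12,53/4)]
4. After y ≤ 17: [(12,3) (15,3) (15,11) (12,53/4)]
5. Canonical ring: [(12,3) (15,3) (15,11) (12,53/4)]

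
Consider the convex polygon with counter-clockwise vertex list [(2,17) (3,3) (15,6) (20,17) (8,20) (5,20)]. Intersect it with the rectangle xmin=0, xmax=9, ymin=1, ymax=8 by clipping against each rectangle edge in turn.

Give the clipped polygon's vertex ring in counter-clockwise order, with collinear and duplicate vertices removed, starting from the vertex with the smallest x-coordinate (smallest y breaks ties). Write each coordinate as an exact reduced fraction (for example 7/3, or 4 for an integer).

1. After x ≥ 0: [(2,17) (3,3) (15,6) (20,17) (8,20) (5,20)]
2. After x ≤ 9: [(2,17) (3,3) (9,9/2) (9,79/4) (8,20) (5,20)]
3. After y ≥ 1: [(2,17) (3,3) (9,9/2) (9,79/4) (8,20) (5,20)]
4. After y ≤ 8: [(37/14,8) (3,3) (9,9/2) (9,8)]
5. Canonical ring: [(37/14,8) (3,3) (9,9/2) (9,8)]

Clipped polygon: [(37/14,8) (3,3) (9,9/2) (9,8)]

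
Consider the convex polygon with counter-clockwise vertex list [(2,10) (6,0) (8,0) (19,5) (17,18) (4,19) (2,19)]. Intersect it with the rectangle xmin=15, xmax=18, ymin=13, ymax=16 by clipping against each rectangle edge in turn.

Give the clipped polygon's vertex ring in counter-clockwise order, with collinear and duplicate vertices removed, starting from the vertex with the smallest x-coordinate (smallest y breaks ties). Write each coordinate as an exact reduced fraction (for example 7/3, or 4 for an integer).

1. After x ≥ 15: [(15,35/11) (19,5) (17,18) (15,236/13)]
2. After x ≤ 18: [(15,35/11) (18,50/11) (18,23/2) (17,18) (15,236/13)]
3. After y ≥ 13: [(15,13) (231/13,13) (17,18) (15,236/13)]
4. After y ≤ 16: [(15,16) (15,13) (231/13,13) (225/13,16)]
5. Canonical ring: [(15,13) (231/13,13) (225/13,16) (15,16)]

Clipped polygon: [(15,13) (231/13,13) (225/13,16) (15,16)]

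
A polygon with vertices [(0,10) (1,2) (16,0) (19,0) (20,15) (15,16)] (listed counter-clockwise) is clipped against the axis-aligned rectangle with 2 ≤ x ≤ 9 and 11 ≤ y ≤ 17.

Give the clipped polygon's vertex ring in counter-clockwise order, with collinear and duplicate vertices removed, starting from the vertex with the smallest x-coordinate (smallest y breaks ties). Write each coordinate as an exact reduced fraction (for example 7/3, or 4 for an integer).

1. After x ≥ 2: [(2,54/5) (2,28/15) (16,0) (19,0) (20,15) (15,16)]
2. After x ≤ 9: [(9,68/5) (2,54/5) (2,28/15) (9,14/15)]
3. After y ≥ 11: [(9,11) (9,68/5) (5/2,11)]
4. After y ≤ 17: [(9,11) (9,68/5) (5/2,11)]
5. Canonical ring: [(5/2,11) (9,11) (9,68/5)]

Clipped polygon: [(5/2,11) (9,11) (9,68/5)]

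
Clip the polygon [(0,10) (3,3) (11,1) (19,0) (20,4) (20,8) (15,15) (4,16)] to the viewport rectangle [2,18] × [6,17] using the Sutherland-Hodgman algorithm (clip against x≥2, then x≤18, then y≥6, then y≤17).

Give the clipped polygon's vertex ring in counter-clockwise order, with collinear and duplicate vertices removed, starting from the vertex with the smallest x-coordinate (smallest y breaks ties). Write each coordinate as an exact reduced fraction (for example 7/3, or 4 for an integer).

1. After x ≥ 2: [(2,13) (2,16/3) (3,3) (11,1) (19,0) (20,4) (20,8) (15,15) (4,16)]
2. After x ≤ 18: [(2,13) (2,16/3) (3,3) (11,1) (18,1/8) (18,54/5) (15,15) (4,16)]
3. After y ≥ 6: [(2,13) (2,6) (18,6) (18,54/5) (15,15) (4,16)]
4. After y ≤ 17: [(2,13) (2,6) (18,6) (18,54/5) (15,15) (4,16)]
5. Canonical ring: [(2,6) (18,6) (18,54/5) (15,15) (4,16) (2,13)]

Clipped polygon: [(2,6) (18,6) (18,54/5) (15,15) (4,16) (2,13)]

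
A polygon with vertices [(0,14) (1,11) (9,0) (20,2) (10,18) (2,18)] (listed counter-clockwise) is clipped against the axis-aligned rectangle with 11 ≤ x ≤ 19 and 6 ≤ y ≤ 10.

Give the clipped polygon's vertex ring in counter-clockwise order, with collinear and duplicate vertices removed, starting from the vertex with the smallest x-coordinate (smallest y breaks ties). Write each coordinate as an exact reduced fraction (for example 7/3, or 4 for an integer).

1. After x ≥ 11: [(11,4/11) (20,2) (11,82/5)]
2. After x ≤ 19: [(11,4/11) (19,20/11) (19,18/5) (11,82/5)]
3. After y ≥ 6: [(11,6) (35/2,6) (11,82/5)]
4. After y ≤ 10: [(11,10) (11,6) (35/2,6) (15,10)]
5. Canonical ring: [(11,6) (35/2,6) (15,10) (11,10)]

Clipped polygon: [(11,6) (35/2,6) (15,10) (11,10)]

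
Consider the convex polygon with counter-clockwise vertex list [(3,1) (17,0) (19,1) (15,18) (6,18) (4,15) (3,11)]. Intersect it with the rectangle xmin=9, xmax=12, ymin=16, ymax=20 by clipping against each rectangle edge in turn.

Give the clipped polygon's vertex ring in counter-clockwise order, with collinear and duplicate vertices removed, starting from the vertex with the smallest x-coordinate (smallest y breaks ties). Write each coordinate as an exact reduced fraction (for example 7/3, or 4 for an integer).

1. After x ≥ 9: [(9,4/7) (17,0) (19,1) (15,18) (9,18)]
2. After x ≤ 12: [(9,4/7) (12,5/14) (12,18) (9,18)]
3. After y ≥ 16: [(9,16) (12,16) (12,18) (9,18)]
4. After y ≤ 20: [(9,16) (12,16) (12,18) (9,18)]
5. Canonical ring: [(9,16) (12,16) (12,18) (9,18)]

Clipped polygon: [(9,16) (12,16) (12,18) (9,18)]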